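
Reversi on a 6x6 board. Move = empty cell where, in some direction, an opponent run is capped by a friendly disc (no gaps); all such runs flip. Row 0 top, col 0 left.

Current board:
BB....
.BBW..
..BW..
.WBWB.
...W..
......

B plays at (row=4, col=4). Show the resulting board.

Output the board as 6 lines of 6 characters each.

Answer: BB....
.BBW..
..BW..
.WBBB.
...WB.
......

Derivation:
Place B at (4,4); scan 8 dirs for brackets.
Dir NW: opp run (3,3) capped by B -> flip
Dir N: first cell 'B' (not opp) -> no flip
Dir NE: first cell '.' (not opp) -> no flip
Dir W: opp run (4,3), next='.' -> no flip
Dir E: first cell '.' (not opp) -> no flip
Dir SW: first cell '.' (not opp) -> no flip
Dir S: first cell '.' (not opp) -> no flip
Dir SE: first cell '.' (not opp) -> no flip
All flips: (3,3)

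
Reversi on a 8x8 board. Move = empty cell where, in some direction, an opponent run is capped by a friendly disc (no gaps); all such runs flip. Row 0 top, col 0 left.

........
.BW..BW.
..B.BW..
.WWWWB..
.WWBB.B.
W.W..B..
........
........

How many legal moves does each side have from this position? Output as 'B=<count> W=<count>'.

-- B to move --
(0,1): no bracket -> illegal
(0,2): flips 1 -> legal
(0,3): no bracket -> illegal
(0,5): no bracket -> illegal
(0,6): no bracket -> illegal
(0,7): flips 3 -> legal
(1,3): flips 1 -> legal
(1,4): no bracket -> illegal
(1,7): flips 1 -> legal
(2,0): no bracket -> illegal
(2,1): flips 1 -> legal
(2,3): flips 1 -> legal
(2,6): flips 1 -> legal
(2,7): no bracket -> illegal
(3,0): flips 4 -> legal
(3,6): no bracket -> illegal
(4,0): flips 3 -> legal
(4,5): no bracket -> illegal
(5,1): flips 2 -> legal
(5,3): no bracket -> illegal
(6,0): no bracket -> illegal
(6,1): flips 1 -> legal
(6,2): flips 3 -> legal
(6,3): no bracket -> illegal
B mobility = 12
-- W to move --
(0,0): flips 2 -> legal
(0,1): no bracket -> illegal
(0,2): no bracket -> illegal
(0,4): no bracket -> illegal
(0,5): flips 1 -> legal
(0,6): flips 2 -> legal
(1,0): flips 1 -> legal
(1,3): flips 1 -> legal
(1,4): flips 2 -> legal
(2,0): no bracket -> illegal
(2,1): no bracket -> illegal
(2,3): flips 1 -> legal
(2,6): no bracket -> illegal
(3,6): flips 1 -> legal
(3,7): no bracket -> illegal
(4,5): flips 3 -> legal
(4,7): no bracket -> illegal
(5,3): flips 1 -> legal
(5,4): flips 2 -> legal
(5,6): no bracket -> illegal
(5,7): no bracket -> illegal
(6,4): no bracket -> illegal
(6,5): no bracket -> illegal
(6,6): flips 2 -> legal
W mobility = 12

Answer: B=12 W=12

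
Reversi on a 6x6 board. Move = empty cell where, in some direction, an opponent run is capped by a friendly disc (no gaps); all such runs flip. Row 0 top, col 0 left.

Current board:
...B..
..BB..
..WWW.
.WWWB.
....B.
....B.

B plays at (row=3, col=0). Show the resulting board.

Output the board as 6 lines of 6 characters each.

Answer: ...B..
..BB..
..WWW.
BBBBB.
....B.
....B.

Derivation:
Place B at (3,0); scan 8 dirs for brackets.
Dir NW: edge -> no flip
Dir N: first cell '.' (not opp) -> no flip
Dir NE: first cell '.' (not opp) -> no flip
Dir W: edge -> no flip
Dir E: opp run (3,1) (3,2) (3,3) capped by B -> flip
Dir SW: edge -> no flip
Dir S: first cell '.' (not opp) -> no flip
Dir SE: first cell '.' (not opp) -> no flip
All flips: (3,1) (3,2) (3,3)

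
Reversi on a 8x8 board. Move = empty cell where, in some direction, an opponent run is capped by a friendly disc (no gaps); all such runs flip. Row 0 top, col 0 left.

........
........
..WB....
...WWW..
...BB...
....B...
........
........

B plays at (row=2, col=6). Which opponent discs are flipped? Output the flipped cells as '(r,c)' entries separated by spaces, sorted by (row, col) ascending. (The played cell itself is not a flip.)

Dir NW: first cell '.' (not opp) -> no flip
Dir N: first cell '.' (not opp) -> no flip
Dir NE: first cell '.' (not opp) -> no flip
Dir W: first cell '.' (not opp) -> no flip
Dir E: first cell '.' (not opp) -> no flip
Dir SW: opp run (3,5) capped by B -> flip
Dir S: first cell '.' (not opp) -> no flip
Dir SE: first cell '.' (not opp) -> no flip

Answer: (3,5)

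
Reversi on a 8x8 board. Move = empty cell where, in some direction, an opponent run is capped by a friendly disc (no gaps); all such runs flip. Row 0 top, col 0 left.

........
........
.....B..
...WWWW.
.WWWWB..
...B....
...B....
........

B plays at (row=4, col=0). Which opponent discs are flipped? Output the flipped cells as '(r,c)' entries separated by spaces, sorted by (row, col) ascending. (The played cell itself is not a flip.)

Dir NW: edge -> no flip
Dir N: first cell '.' (not opp) -> no flip
Dir NE: first cell '.' (not opp) -> no flip
Dir W: edge -> no flip
Dir E: opp run (4,1) (4,2) (4,3) (4,4) capped by B -> flip
Dir SW: edge -> no flip
Dir S: first cell '.' (not opp) -> no flip
Dir SE: first cell '.' (not opp) -> no flip

Answer: (4,1) (4,2) (4,3) (4,4)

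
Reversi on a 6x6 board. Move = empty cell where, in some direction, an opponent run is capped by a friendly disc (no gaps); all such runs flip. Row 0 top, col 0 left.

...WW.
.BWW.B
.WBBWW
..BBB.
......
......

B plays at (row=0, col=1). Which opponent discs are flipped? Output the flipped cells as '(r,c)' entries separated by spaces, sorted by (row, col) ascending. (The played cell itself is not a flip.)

Answer: (1,2)

Derivation:
Dir NW: edge -> no flip
Dir N: edge -> no flip
Dir NE: edge -> no flip
Dir W: first cell '.' (not opp) -> no flip
Dir E: first cell '.' (not opp) -> no flip
Dir SW: first cell '.' (not opp) -> no flip
Dir S: first cell 'B' (not opp) -> no flip
Dir SE: opp run (1,2) capped by B -> flip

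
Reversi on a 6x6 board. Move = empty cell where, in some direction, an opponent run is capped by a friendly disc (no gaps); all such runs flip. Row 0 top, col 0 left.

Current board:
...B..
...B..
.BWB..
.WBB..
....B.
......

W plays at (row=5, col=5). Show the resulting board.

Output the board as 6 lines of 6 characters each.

Place W at (5,5); scan 8 dirs for brackets.
Dir NW: opp run (4,4) (3,3) capped by W -> flip
Dir N: first cell '.' (not opp) -> no flip
Dir NE: edge -> no flip
Dir W: first cell '.' (not opp) -> no flip
Dir E: edge -> no flip
Dir SW: edge -> no flip
Dir S: edge -> no flip
Dir SE: edge -> no flip
All flips: (3,3) (4,4)

Answer: ...B..
...B..
.BWB..
.WBW..
....W.
.....W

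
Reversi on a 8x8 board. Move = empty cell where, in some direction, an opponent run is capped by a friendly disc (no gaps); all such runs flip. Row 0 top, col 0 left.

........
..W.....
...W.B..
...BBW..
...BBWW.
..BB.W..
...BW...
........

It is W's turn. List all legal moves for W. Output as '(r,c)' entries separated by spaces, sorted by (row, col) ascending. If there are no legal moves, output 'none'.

(1,4): no bracket -> illegal
(1,5): flips 1 -> legal
(1,6): no bracket -> illegal
(2,2): flips 2 -> legal
(2,4): no bracket -> illegal
(2,6): no bracket -> illegal
(3,2): flips 2 -> legal
(3,6): no bracket -> illegal
(4,1): no bracket -> illegal
(4,2): flips 3 -> legal
(5,1): no bracket -> illegal
(5,4): no bracket -> illegal
(6,1): no bracket -> illegal
(6,2): flips 3 -> legal
(7,2): no bracket -> illegal
(7,3): flips 4 -> legal
(7,4): no bracket -> illegal

Answer: (1,5) (2,2) (3,2) (4,2) (6,2) (7,3)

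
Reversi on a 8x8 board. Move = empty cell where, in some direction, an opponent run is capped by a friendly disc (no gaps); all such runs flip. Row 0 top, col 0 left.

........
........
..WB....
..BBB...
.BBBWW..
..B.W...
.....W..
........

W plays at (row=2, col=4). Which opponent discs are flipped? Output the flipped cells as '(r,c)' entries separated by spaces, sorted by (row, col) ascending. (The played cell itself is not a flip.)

Dir NW: first cell '.' (not opp) -> no flip
Dir N: first cell '.' (not opp) -> no flip
Dir NE: first cell '.' (not opp) -> no flip
Dir W: opp run (2,3) capped by W -> flip
Dir E: first cell '.' (not opp) -> no flip
Dir SW: opp run (3,3) (4,2), next='.' -> no flip
Dir S: opp run (3,4) capped by W -> flip
Dir SE: first cell '.' (not opp) -> no flip

Answer: (2,3) (3,4)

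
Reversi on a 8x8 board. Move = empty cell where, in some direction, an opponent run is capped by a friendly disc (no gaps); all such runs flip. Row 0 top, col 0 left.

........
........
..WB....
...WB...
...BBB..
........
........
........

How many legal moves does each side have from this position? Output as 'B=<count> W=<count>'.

-- B to move --
(1,1): flips 2 -> legal
(1,2): no bracket -> illegal
(1,3): no bracket -> illegal
(2,1): flips 1 -> legal
(2,4): no bracket -> illegal
(3,1): no bracket -> illegal
(3,2): flips 1 -> legal
(4,2): no bracket -> illegal
B mobility = 3
-- W to move --
(1,2): no bracket -> illegal
(1,3): flips 1 -> legal
(1,4): no bracket -> illegal
(2,4): flips 1 -> legal
(2,5): no bracket -> illegal
(3,2): no bracket -> illegal
(3,5): flips 1 -> legal
(3,6): no bracket -> illegal
(4,2): no bracket -> illegal
(4,6): no bracket -> illegal
(5,2): no bracket -> illegal
(5,3): flips 1 -> legal
(5,4): no bracket -> illegal
(5,5): flips 1 -> legal
(5,6): no bracket -> illegal
W mobility = 5

Answer: B=3 W=5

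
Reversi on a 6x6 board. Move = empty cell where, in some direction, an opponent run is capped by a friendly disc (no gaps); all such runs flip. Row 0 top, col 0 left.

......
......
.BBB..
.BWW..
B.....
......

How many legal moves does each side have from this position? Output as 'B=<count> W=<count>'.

Answer: B=5 W=6

Derivation:
-- B to move --
(2,4): no bracket -> illegal
(3,4): flips 2 -> legal
(4,1): flips 1 -> legal
(4,2): flips 1 -> legal
(4,3): flips 2 -> legal
(4,4): flips 1 -> legal
B mobility = 5
-- W to move --
(1,0): flips 1 -> legal
(1,1): flips 1 -> legal
(1,2): flips 1 -> legal
(1,3): flips 1 -> legal
(1,4): flips 1 -> legal
(2,0): no bracket -> illegal
(2,4): no bracket -> illegal
(3,0): flips 1 -> legal
(3,4): no bracket -> illegal
(4,1): no bracket -> illegal
(4,2): no bracket -> illegal
(5,0): no bracket -> illegal
(5,1): no bracket -> illegal
W mobility = 6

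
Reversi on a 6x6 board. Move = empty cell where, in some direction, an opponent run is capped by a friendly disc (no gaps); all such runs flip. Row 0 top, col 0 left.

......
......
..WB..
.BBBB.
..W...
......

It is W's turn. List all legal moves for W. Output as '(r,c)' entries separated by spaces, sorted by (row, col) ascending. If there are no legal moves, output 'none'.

Answer: (2,0) (2,4) (4,0) (4,4)

Derivation:
(1,2): no bracket -> illegal
(1,3): no bracket -> illegal
(1,4): no bracket -> illegal
(2,0): flips 1 -> legal
(2,1): no bracket -> illegal
(2,4): flips 2 -> legal
(2,5): no bracket -> illegal
(3,0): no bracket -> illegal
(3,5): no bracket -> illegal
(4,0): flips 1 -> legal
(4,1): no bracket -> illegal
(4,3): no bracket -> illegal
(4,4): flips 1 -> legal
(4,5): no bracket -> illegal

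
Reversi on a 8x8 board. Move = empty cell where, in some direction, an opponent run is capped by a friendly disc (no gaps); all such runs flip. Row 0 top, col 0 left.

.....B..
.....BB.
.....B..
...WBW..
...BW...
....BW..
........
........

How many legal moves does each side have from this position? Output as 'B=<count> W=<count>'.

Answer: B=5 W=4

Derivation:
-- B to move --
(2,2): no bracket -> illegal
(2,3): flips 1 -> legal
(2,4): no bracket -> illegal
(2,6): no bracket -> illegal
(3,2): flips 1 -> legal
(3,6): flips 1 -> legal
(4,2): no bracket -> illegal
(4,5): flips 2 -> legal
(4,6): no bracket -> illegal
(5,3): no bracket -> illegal
(5,6): flips 1 -> legal
(6,4): no bracket -> illegal
(6,5): no bracket -> illegal
(6,6): no bracket -> illegal
B mobility = 5
-- W to move --
(0,4): no bracket -> illegal
(0,6): no bracket -> illegal
(0,7): no bracket -> illegal
(1,4): no bracket -> illegal
(1,7): no bracket -> illegal
(2,3): no bracket -> illegal
(2,4): flips 1 -> legal
(2,6): no bracket -> illegal
(2,7): no bracket -> illegal
(3,2): no bracket -> illegal
(3,6): no bracket -> illegal
(4,2): flips 1 -> legal
(4,5): no bracket -> illegal
(5,2): no bracket -> illegal
(5,3): flips 2 -> legal
(6,3): no bracket -> illegal
(6,4): flips 1 -> legal
(6,5): no bracket -> illegal
W mobility = 4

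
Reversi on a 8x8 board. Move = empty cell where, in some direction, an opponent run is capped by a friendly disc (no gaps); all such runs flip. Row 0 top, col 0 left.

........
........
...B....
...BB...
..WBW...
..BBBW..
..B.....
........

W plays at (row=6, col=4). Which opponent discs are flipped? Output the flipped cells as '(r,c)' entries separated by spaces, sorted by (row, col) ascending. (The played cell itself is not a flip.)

Dir NW: opp run (5,3) capped by W -> flip
Dir N: opp run (5,4) capped by W -> flip
Dir NE: first cell 'W' (not opp) -> no flip
Dir W: first cell '.' (not opp) -> no flip
Dir E: first cell '.' (not opp) -> no flip
Dir SW: first cell '.' (not opp) -> no flip
Dir S: first cell '.' (not opp) -> no flip
Dir SE: first cell '.' (not opp) -> no flip

Answer: (5,3) (5,4)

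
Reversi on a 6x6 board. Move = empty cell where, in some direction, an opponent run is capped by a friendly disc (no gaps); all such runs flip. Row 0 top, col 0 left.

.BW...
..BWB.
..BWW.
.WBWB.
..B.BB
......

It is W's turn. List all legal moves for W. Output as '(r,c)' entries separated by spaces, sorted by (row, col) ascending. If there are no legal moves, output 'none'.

Answer: (0,0) (0,4) (0,5) (1,1) (1,5) (2,1) (3,5) (4,1) (5,1) (5,2) (5,3) (5,4) (5,5)

Derivation:
(0,0): flips 1 -> legal
(0,3): no bracket -> illegal
(0,4): flips 1 -> legal
(0,5): flips 1 -> legal
(1,0): no bracket -> illegal
(1,1): flips 2 -> legal
(1,5): flips 1 -> legal
(2,1): flips 1 -> legal
(2,5): no bracket -> illegal
(3,5): flips 1 -> legal
(4,1): flips 1 -> legal
(4,3): no bracket -> illegal
(5,1): flips 1 -> legal
(5,2): flips 4 -> legal
(5,3): flips 1 -> legal
(5,4): flips 2 -> legal
(5,5): flips 1 -> legal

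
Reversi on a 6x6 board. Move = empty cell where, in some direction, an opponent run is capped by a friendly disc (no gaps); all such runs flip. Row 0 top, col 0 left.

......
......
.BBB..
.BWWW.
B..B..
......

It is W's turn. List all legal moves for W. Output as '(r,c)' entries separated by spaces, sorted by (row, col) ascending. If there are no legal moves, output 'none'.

(1,0): flips 1 -> legal
(1,1): flips 1 -> legal
(1,2): flips 2 -> legal
(1,3): flips 1 -> legal
(1,4): flips 1 -> legal
(2,0): no bracket -> illegal
(2,4): no bracket -> illegal
(3,0): flips 1 -> legal
(4,1): no bracket -> illegal
(4,2): no bracket -> illegal
(4,4): no bracket -> illegal
(5,0): no bracket -> illegal
(5,1): no bracket -> illegal
(5,2): flips 1 -> legal
(5,3): flips 1 -> legal
(5,4): flips 1 -> legal

Answer: (1,0) (1,1) (1,2) (1,3) (1,4) (3,0) (5,2) (5,3) (5,4)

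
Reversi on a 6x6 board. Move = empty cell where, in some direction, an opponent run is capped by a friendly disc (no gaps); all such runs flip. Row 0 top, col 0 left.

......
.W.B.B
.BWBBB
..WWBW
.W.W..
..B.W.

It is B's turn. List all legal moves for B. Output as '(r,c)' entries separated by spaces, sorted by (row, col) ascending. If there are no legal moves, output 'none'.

(0,0): no bracket -> illegal
(0,1): flips 1 -> legal
(0,2): no bracket -> illegal
(1,0): no bracket -> illegal
(1,2): no bracket -> illegal
(2,0): no bracket -> illegal
(3,0): flips 1 -> legal
(3,1): flips 3 -> legal
(4,0): no bracket -> illegal
(4,2): flips 1 -> legal
(4,4): no bracket -> illegal
(4,5): flips 1 -> legal
(5,0): flips 2 -> legal
(5,1): no bracket -> illegal
(5,3): flips 2 -> legal
(5,5): no bracket -> illegal

Answer: (0,1) (3,0) (3,1) (4,2) (4,5) (5,0) (5,3)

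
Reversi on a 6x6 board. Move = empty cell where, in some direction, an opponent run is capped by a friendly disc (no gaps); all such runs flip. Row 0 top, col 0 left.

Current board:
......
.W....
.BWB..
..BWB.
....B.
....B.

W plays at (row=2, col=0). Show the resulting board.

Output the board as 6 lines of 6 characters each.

Place W at (2,0); scan 8 dirs for brackets.
Dir NW: edge -> no flip
Dir N: first cell '.' (not opp) -> no flip
Dir NE: first cell 'W' (not opp) -> no flip
Dir W: edge -> no flip
Dir E: opp run (2,1) capped by W -> flip
Dir SW: edge -> no flip
Dir S: first cell '.' (not opp) -> no flip
Dir SE: first cell '.' (not opp) -> no flip
All flips: (2,1)

Answer: ......
.W....
WWWB..
..BWB.
....B.
....B.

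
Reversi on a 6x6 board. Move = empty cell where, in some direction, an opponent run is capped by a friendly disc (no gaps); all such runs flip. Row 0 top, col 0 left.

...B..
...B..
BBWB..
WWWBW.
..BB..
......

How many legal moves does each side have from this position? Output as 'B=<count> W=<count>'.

Answer: B=7 W=10

Derivation:
-- B to move --
(1,1): flips 1 -> legal
(1,2): flips 2 -> legal
(2,4): no bracket -> illegal
(2,5): flips 1 -> legal
(3,5): flips 1 -> legal
(4,0): flips 3 -> legal
(4,1): flips 2 -> legal
(4,4): no bracket -> illegal
(4,5): flips 1 -> legal
B mobility = 7
-- W to move --
(0,2): no bracket -> illegal
(0,4): flips 1 -> legal
(1,0): flips 2 -> legal
(1,1): flips 1 -> legal
(1,2): flips 2 -> legal
(1,4): flips 1 -> legal
(2,4): flips 1 -> legal
(4,1): no bracket -> illegal
(4,4): flips 1 -> legal
(5,1): no bracket -> illegal
(5,2): flips 2 -> legal
(5,3): flips 1 -> legal
(5,4): flips 1 -> legal
W mobility = 10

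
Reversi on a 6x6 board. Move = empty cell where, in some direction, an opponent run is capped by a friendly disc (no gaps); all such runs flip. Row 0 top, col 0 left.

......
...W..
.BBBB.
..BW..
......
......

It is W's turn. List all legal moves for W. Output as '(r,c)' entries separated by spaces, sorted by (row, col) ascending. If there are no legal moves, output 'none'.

Answer: (1,1) (1,5) (3,1) (3,5)

Derivation:
(1,0): no bracket -> illegal
(1,1): flips 1 -> legal
(1,2): no bracket -> illegal
(1,4): no bracket -> illegal
(1,5): flips 1 -> legal
(2,0): no bracket -> illegal
(2,5): no bracket -> illegal
(3,0): no bracket -> illegal
(3,1): flips 2 -> legal
(3,4): no bracket -> illegal
(3,5): flips 1 -> legal
(4,1): no bracket -> illegal
(4,2): no bracket -> illegal
(4,3): no bracket -> illegal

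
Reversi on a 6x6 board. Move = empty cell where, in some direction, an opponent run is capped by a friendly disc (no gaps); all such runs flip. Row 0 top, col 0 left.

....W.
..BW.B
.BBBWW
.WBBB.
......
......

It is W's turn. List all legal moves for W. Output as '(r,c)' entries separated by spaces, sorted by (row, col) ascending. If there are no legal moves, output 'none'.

Answer: (0,5) (1,1) (2,0) (3,5) (4,2) (4,3) (4,4)

Derivation:
(0,1): no bracket -> illegal
(0,2): no bracket -> illegal
(0,3): no bracket -> illegal
(0,5): flips 1 -> legal
(1,0): no bracket -> illegal
(1,1): flips 2 -> legal
(1,4): no bracket -> illegal
(2,0): flips 3 -> legal
(3,0): no bracket -> illegal
(3,5): flips 3 -> legal
(4,1): no bracket -> illegal
(4,2): flips 1 -> legal
(4,3): flips 3 -> legal
(4,4): flips 1 -> legal
(4,5): no bracket -> illegal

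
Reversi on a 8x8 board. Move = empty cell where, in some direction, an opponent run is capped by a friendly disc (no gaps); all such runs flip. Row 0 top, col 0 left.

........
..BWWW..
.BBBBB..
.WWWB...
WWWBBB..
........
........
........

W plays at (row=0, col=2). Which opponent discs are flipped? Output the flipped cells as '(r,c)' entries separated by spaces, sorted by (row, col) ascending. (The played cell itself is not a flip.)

Dir NW: edge -> no flip
Dir N: edge -> no flip
Dir NE: edge -> no flip
Dir W: first cell '.' (not opp) -> no flip
Dir E: first cell '.' (not opp) -> no flip
Dir SW: first cell '.' (not opp) -> no flip
Dir S: opp run (1,2) (2,2) capped by W -> flip
Dir SE: first cell 'W' (not opp) -> no flip

Answer: (1,2) (2,2)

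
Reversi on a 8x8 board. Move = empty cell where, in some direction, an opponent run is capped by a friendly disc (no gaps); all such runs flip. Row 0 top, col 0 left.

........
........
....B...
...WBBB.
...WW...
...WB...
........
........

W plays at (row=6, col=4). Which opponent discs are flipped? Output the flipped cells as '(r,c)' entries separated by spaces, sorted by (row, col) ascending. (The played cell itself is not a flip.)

Answer: (5,4)

Derivation:
Dir NW: first cell 'W' (not opp) -> no flip
Dir N: opp run (5,4) capped by W -> flip
Dir NE: first cell '.' (not opp) -> no flip
Dir W: first cell '.' (not opp) -> no flip
Dir E: first cell '.' (not opp) -> no flip
Dir SW: first cell '.' (not opp) -> no flip
Dir S: first cell '.' (not opp) -> no flip
Dir SE: first cell '.' (not opp) -> no flip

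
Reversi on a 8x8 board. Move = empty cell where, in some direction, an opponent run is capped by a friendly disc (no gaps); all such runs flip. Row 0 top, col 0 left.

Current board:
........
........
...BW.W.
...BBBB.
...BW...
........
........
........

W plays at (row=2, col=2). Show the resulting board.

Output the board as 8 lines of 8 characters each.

Answer: ........
........
..WWW.W.
...WBBB.
...BW...
........
........
........

Derivation:
Place W at (2,2); scan 8 dirs for brackets.
Dir NW: first cell '.' (not opp) -> no flip
Dir N: first cell '.' (not opp) -> no flip
Dir NE: first cell '.' (not opp) -> no flip
Dir W: first cell '.' (not opp) -> no flip
Dir E: opp run (2,3) capped by W -> flip
Dir SW: first cell '.' (not opp) -> no flip
Dir S: first cell '.' (not opp) -> no flip
Dir SE: opp run (3,3) capped by W -> flip
All flips: (2,3) (3,3)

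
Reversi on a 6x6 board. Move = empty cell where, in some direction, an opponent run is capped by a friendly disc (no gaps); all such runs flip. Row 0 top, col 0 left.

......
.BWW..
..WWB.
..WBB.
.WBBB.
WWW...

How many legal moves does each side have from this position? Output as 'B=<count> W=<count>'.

-- B to move --
(0,1): flips 2 -> legal
(0,2): flips 4 -> legal
(0,3): flips 2 -> legal
(0,4): no bracket -> illegal
(1,4): flips 2 -> legal
(2,1): flips 3 -> legal
(3,0): no bracket -> illegal
(3,1): flips 1 -> legal
(4,0): flips 1 -> legal
(5,3): no bracket -> illegal
B mobility = 7
-- W to move --
(0,0): flips 1 -> legal
(0,1): no bracket -> illegal
(0,2): no bracket -> illegal
(1,0): flips 1 -> legal
(1,4): no bracket -> illegal
(1,5): flips 3 -> legal
(2,0): no bracket -> illegal
(2,1): no bracket -> illegal
(2,5): flips 3 -> legal
(3,1): no bracket -> illegal
(3,5): flips 3 -> legal
(4,5): flips 4 -> legal
(5,3): flips 2 -> legal
(5,4): flips 1 -> legal
(5,5): flips 2 -> legal
W mobility = 9

Answer: B=7 W=9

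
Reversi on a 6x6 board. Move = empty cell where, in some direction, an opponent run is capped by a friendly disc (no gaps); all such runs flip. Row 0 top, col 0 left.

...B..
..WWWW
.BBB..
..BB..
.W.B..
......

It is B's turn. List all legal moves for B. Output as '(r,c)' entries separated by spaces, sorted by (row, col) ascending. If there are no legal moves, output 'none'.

(0,1): flips 1 -> legal
(0,2): flips 1 -> legal
(0,4): flips 1 -> legal
(0,5): flips 1 -> legal
(1,1): no bracket -> illegal
(2,4): no bracket -> illegal
(2,5): flips 1 -> legal
(3,0): no bracket -> illegal
(3,1): no bracket -> illegal
(4,0): no bracket -> illegal
(4,2): no bracket -> illegal
(5,0): flips 1 -> legal
(5,1): no bracket -> illegal
(5,2): no bracket -> illegal

Answer: (0,1) (0,2) (0,4) (0,5) (2,5) (5,0)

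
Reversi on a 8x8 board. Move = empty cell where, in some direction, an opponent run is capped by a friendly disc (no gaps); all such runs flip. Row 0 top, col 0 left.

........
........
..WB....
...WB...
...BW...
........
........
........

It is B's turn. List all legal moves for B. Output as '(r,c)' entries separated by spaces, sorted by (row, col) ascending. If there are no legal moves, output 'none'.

(1,1): no bracket -> illegal
(1,2): no bracket -> illegal
(1,3): no bracket -> illegal
(2,1): flips 1 -> legal
(2,4): no bracket -> illegal
(3,1): no bracket -> illegal
(3,2): flips 1 -> legal
(3,5): no bracket -> illegal
(4,2): no bracket -> illegal
(4,5): flips 1 -> legal
(5,3): no bracket -> illegal
(5,4): flips 1 -> legal
(5,5): no bracket -> illegal

Answer: (2,1) (3,2) (4,5) (5,4)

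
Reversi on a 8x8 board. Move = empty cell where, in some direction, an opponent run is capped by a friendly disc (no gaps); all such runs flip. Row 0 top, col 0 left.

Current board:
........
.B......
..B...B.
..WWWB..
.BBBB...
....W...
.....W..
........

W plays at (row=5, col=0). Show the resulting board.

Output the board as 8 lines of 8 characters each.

Answer: ........
.B......
..B...B.
..WWWB..
.WBBB...
W...W...
.....W..
........

Derivation:
Place W at (5,0); scan 8 dirs for brackets.
Dir NW: edge -> no flip
Dir N: first cell '.' (not opp) -> no flip
Dir NE: opp run (4,1) capped by W -> flip
Dir W: edge -> no flip
Dir E: first cell '.' (not opp) -> no flip
Dir SW: edge -> no flip
Dir S: first cell '.' (not opp) -> no flip
Dir SE: first cell '.' (not opp) -> no flip
All flips: (4,1)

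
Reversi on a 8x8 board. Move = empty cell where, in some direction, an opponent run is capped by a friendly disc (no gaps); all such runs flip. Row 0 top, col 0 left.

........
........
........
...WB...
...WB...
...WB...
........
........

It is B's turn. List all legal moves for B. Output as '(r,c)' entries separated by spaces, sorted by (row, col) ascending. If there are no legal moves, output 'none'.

Answer: (2,2) (3,2) (4,2) (5,2) (6,2)

Derivation:
(2,2): flips 1 -> legal
(2,3): no bracket -> illegal
(2,4): no bracket -> illegal
(3,2): flips 2 -> legal
(4,2): flips 1 -> legal
(5,2): flips 2 -> legal
(6,2): flips 1 -> legal
(6,3): no bracket -> illegal
(6,4): no bracket -> illegal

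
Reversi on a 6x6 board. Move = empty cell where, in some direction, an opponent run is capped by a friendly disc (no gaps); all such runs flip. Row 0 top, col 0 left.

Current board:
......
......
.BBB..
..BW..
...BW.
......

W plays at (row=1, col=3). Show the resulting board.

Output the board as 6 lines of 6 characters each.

Place W at (1,3); scan 8 dirs for brackets.
Dir NW: first cell '.' (not opp) -> no flip
Dir N: first cell '.' (not opp) -> no flip
Dir NE: first cell '.' (not opp) -> no flip
Dir W: first cell '.' (not opp) -> no flip
Dir E: first cell '.' (not opp) -> no flip
Dir SW: opp run (2,2), next='.' -> no flip
Dir S: opp run (2,3) capped by W -> flip
Dir SE: first cell '.' (not opp) -> no flip
All flips: (2,3)

Answer: ......
...W..
.BBW..
..BW..
...BW.
......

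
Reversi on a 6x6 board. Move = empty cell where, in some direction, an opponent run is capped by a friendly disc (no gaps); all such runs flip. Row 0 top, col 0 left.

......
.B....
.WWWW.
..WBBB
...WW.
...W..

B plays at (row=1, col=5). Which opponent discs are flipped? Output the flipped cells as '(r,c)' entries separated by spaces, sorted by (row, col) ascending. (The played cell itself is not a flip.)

Dir NW: first cell '.' (not opp) -> no flip
Dir N: first cell '.' (not opp) -> no flip
Dir NE: edge -> no flip
Dir W: first cell '.' (not opp) -> no flip
Dir E: edge -> no flip
Dir SW: opp run (2,4) capped by B -> flip
Dir S: first cell '.' (not opp) -> no flip
Dir SE: edge -> no flip

Answer: (2,4)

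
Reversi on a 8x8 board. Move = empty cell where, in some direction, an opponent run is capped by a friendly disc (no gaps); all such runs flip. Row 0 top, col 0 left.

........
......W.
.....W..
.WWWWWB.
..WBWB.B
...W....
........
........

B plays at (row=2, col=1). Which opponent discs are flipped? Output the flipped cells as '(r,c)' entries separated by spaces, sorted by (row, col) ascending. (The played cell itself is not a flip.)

Dir NW: first cell '.' (not opp) -> no flip
Dir N: first cell '.' (not opp) -> no flip
Dir NE: first cell '.' (not opp) -> no flip
Dir W: first cell '.' (not opp) -> no flip
Dir E: first cell '.' (not opp) -> no flip
Dir SW: first cell '.' (not opp) -> no flip
Dir S: opp run (3,1), next='.' -> no flip
Dir SE: opp run (3,2) capped by B -> flip

Answer: (3,2)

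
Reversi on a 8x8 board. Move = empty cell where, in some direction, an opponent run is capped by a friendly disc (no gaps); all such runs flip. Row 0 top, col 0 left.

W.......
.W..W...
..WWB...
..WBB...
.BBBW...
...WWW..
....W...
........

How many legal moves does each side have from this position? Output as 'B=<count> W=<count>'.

Answer: B=12 W=7

Derivation:
-- B to move --
(0,1): no bracket -> illegal
(0,2): no bracket -> illegal
(0,3): no bracket -> illegal
(0,4): flips 1 -> legal
(0,5): flips 3 -> legal
(1,0): no bracket -> illegal
(1,2): flips 3 -> legal
(1,3): flips 1 -> legal
(1,5): no bracket -> illegal
(2,0): no bracket -> illegal
(2,1): flips 3 -> legal
(2,5): no bracket -> illegal
(3,1): flips 1 -> legal
(3,5): no bracket -> illegal
(4,5): flips 1 -> legal
(4,6): no bracket -> illegal
(5,2): no bracket -> illegal
(5,6): no bracket -> illegal
(6,2): no bracket -> illegal
(6,3): flips 1 -> legal
(6,5): flips 1 -> legal
(6,6): flips 2 -> legal
(7,3): no bracket -> illegal
(7,4): flips 3 -> legal
(7,5): flips 2 -> legal
B mobility = 12
-- W to move --
(1,3): no bracket -> illegal
(1,5): no bracket -> illegal
(2,5): flips 1 -> legal
(3,0): no bracket -> illegal
(3,1): flips 1 -> legal
(3,5): flips 2 -> legal
(4,0): flips 3 -> legal
(4,5): flips 1 -> legal
(5,0): flips 1 -> legal
(5,1): no bracket -> illegal
(5,2): flips 1 -> legal
W mobility = 7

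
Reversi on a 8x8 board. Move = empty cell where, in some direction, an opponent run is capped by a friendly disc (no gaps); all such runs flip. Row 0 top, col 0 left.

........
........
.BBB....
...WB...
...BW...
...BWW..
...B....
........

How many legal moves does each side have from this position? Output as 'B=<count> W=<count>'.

Answer: B=7 W=10

Derivation:
-- B to move --
(2,4): no bracket -> illegal
(3,2): flips 1 -> legal
(3,5): flips 1 -> legal
(4,2): no bracket -> illegal
(4,5): flips 2 -> legal
(4,6): no bracket -> illegal
(5,6): flips 2 -> legal
(6,4): flips 2 -> legal
(6,5): flips 1 -> legal
(6,6): flips 3 -> legal
B mobility = 7
-- W to move --
(1,0): no bracket -> illegal
(1,1): flips 1 -> legal
(1,2): no bracket -> illegal
(1,3): flips 1 -> legal
(1,4): no bracket -> illegal
(2,0): no bracket -> illegal
(2,4): flips 1 -> legal
(2,5): no bracket -> illegal
(3,0): no bracket -> illegal
(3,1): no bracket -> illegal
(3,2): flips 1 -> legal
(3,5): flips 1 -> legal
(4,2): flips 1 -> legal
(4,5): no bracket -> illegal
(5,2): flips 1 -> legal
(6,2): flips 1 -> legal
(6,4): no bracket -> illegal
(7,2): flips 1 -> legal
(7,3): flips 3 -> legal
(7,4): no bracket -> illegal
W mobility = 10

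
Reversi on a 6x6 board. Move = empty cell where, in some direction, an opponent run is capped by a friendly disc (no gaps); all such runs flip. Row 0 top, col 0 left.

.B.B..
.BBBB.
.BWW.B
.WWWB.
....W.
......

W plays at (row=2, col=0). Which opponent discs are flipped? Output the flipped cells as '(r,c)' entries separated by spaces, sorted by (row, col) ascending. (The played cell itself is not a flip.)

Answer: (2,1)

Derivation:
Dir NW: edge -> no flip
Dir N: first cell '.' (not opp) -> no flip
Dir NE: opp run (1,1), next='.' -> no flip
Dir W: edge -> no flip
Dir E: opp run (2,1) capped by W -> flip
Dir SW: edge -> no flip
Dir S: first cell '.' (not opp) -> no flip
Dir SE: first cell 'W' (not opp) -> no flip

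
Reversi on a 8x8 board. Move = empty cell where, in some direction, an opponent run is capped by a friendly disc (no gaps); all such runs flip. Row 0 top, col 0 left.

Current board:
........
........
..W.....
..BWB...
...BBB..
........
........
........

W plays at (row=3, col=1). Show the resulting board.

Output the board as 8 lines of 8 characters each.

Answer: ........
........
..W.....
.WWWB...
...BBB..
........
........
........

Derivation:
Place W at (3,1); scan 8 dirs for brackets.
Dir NW: first cell '.' (not opp) -> no flip
Dir N: first cell '.' (not opp) -> no flip
Dir NE: first cell 'W' (not opp) -> no flip
Dir W: first cell '.' (not opp) -> no flip
Dir E: opp run (3,2) capped by W -> flip
Dir SW: first cell '.' (not opp) -> no flip
Dir S: first cell '.' (not opp) -> no flip
Dir SE: first cell '.' (not opp) -> no flip
All flips: (3,2)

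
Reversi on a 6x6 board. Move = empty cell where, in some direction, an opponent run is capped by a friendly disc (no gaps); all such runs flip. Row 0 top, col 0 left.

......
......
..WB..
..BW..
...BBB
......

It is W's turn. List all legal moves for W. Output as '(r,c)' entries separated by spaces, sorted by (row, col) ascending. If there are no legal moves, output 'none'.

(1,2): no bracket -> illegal
(1,3): flips 1 -> legal
(1,4): no bracket -> illegal
(2,1): no bracket -> illegal
(2,4): flips 1 -> legal
(3,1): flips 1 -> legal
(3,4): no bracket -> illegal
(3,5): no bracket -> illegal
(4,1): no bracket -> illegal
(4,2): flips 1 -> legal
(5,2): no bracket -> illegal
(5,3): flips 1 -> legal
(5,4): no bracket -> illegal
(5,5): flips 1 -> legal

Answer: (1,3) (2,4) (3,1) (4,2) (5,3) (5,5)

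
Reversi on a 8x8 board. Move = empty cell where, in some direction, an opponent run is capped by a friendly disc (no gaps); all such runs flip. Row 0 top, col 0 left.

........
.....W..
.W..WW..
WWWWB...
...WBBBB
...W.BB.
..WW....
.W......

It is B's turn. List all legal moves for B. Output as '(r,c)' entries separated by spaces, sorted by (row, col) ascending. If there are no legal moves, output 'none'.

(0,4): no bracket -> illegal
(0,5): no bracket -> illegal
(0,6): no bracket -> illegal
(1,0): no bracket -> illegal
(1,1): no bracket -> illegal
(1,2): no bracket -> illegal
(1,3): no bracket -> illegal
(1,4): flips 1 -> legal
(1,6): flips 1 -> legal
(2,0): no bracket -> illegal
(2,2): flips 1 -> legal
(2,3): no bracket -> illegal
(2,6): no bracket -> illegal
(3,5): no bracket -> illegal
(3,6): no bracket -> illegal
(4,0): no bracket -> illegal
(4,1): no bracket -> illegal
(4,2): flips 1 -> legal
(5,1): no bracket -> illegal
(5,2): flips 1 -> legal
(5,4): no bracket -> illegal
(6,0): no bracket -> illegal
(6,1): no bracket -> illegal
(6,4): no bracket -> illegal
(7,0): no bracket -> illegal
(7,2): no bracket -> illegal
(7,3): no bracket -> illegal
(7,4): no bracket -> illegal

Answer: (1,4) (1,6) (2,2) (4,2) (5,2)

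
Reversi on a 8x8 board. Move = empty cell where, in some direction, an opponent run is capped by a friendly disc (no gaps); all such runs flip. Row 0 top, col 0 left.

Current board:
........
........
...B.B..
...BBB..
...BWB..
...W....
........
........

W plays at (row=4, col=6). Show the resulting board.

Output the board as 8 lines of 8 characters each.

Place W at (4,6); scan 8 dirs for brackets.
Dir NW: opp run (3,5), next='.' -> no flip
Dir N: first cell '.' (not opp) -> no flip
Dir NE: first cell '.' (not opp) -> no flip
Dir W: opp run (4,5) capped by W -> flip
Dir E: first cell '.' (not opp) -> no flip
Dir SW: first cell '.' (not opp) -> no flip
Dir S: first cell '.' (not opp) -> no flip
Dir SE: first cell '.' (not opp) -> no flip
All flips: (4,5)

Answer: ........
........
...B.B..
...BBB..
...BWWW.
...W....
........
........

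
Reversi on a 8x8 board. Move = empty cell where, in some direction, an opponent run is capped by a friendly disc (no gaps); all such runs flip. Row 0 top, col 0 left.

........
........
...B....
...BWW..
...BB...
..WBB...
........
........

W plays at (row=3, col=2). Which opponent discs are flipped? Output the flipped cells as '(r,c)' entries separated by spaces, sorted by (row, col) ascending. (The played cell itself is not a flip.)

Dir NW: first cell '.' (not opp) -> no flip
Dir N: first cell '.' (not opp) -> no flip
Dir NE: opp run (2,3), next='.' -> no flip
Dir W: first cell '.' (not opp) -> no flip
Dir E: opp run (3,3) capped by W -> flip
Dir SW: first cell '.' (not opp) -> no flip
Dir S: first cell '.' (not opp) -> no flip
Dir SE: opp run (4,3) (5,4), next='.' -> no flip

Answer: (3,3)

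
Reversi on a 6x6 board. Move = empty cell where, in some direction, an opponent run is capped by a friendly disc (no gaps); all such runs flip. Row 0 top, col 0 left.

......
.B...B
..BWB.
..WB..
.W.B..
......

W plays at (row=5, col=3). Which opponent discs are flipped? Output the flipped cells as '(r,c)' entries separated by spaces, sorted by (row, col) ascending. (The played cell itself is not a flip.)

Dir NW: first cell '.' (not opp) -> no flip
Dir N: opp run (4,3) (3,3) capped by W -> flip
Dir NE: first cell '.' (not opp) -> no flip
Dir W: first cell '.' (not opp) -> no flip
Dir E: first cell '.' (not opp) -> no flip
Dir SW: edge -> no flip
Dir S: edge -> no flip
Dir SE: edge -> no flip

Answer: (3,3) (4,3)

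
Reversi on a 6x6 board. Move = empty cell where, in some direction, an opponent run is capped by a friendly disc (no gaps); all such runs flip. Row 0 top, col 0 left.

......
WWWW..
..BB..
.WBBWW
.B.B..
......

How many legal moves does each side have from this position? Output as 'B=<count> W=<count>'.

-- B to move --
(0,0): flips 1 -> legal
(0,1): flips 1 -> legal
(0,2): flips 1 -> legal
(0,3): flips 1 -> legal
(0,4): flips 1 -> legal
(1,4): no bracket -> illegal
(2,0): no bracket -> illegal
(2,1): flips 1 -> legal
(2,4): no bracket -> illegal
(2,5): flips 1 -> legal
(3,0): flips 1 -> legal
(4,0): flips 1 -> legal
(4,2): no bracket -> illegal
(4,4): no bracket -> illegal
(4,5): flips 1 -> legal
B mobility = 10
-- W to move --
(1,4): no bracket -> illegal
(2,1): no bracket -> illegal
(2,4): no bracket -> illegal
(3,0): no bracket -> illegal
(4,0): no bracket -> illegal
(4,2): flips 2 -> legal
(4,4): flips 2 -> legal
(5,0): no bracket -> illegal
(5,1): flips 1 -> legal
(5,2): flips 1 -> legal
(5,3): flips 3 -> legal
(5,4): no bracket -> illegal
W mobility = 5

Answer: B=10 W=5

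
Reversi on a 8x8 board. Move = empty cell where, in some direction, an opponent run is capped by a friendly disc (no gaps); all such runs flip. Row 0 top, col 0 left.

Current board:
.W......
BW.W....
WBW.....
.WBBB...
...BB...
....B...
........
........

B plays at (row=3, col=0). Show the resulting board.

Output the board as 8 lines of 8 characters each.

Answer: .W......
BW.W....
BBW.....
BBBBB...
...BB...
....B...
........
........

Derivation:
Place B at (3,0); scan 8 dirs for brackets.
Dir NW: edge -> no flip
Dir N: opp run (2,0) capped by B -> flip
Dir NE: first cell 'B' (not opp) -> no flip
Dir W: edge -> no flip
Dir E: opp run (3,1) capped by B -> flip
Dir SW: edge -> no flip
Dir S: first cell '.' (not opp) -> no flip
Dir SE: first cell '.' (not opp) -> no flip
All flips: (2,0) (3,1)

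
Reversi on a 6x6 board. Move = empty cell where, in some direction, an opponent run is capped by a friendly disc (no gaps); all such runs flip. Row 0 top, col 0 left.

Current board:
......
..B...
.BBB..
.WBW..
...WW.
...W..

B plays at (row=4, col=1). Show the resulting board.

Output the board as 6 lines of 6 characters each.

Answer: ......
..B...
.BBB..
.BBW..
.B.WW.
...W..

Derivation:
Place B at (4,1); scan 8 dirs for brackets.
Dir NW: first cell '.' (not opp) -> no flip
Dir N: opp run (3,1) capped by B -> flip
Dir NE: first cell 'B' (not opp) -> no flip
Dir W: first cell '.' (not opp) -> no flip
Dir E: first cell '.' (not opp) -> no flip
Dir SW: first cell '.' (not opp) -> no flip
Dir S: first cell '.' (not opp) -> no flip
Dir SE: first cell '.' (not opp) -> no flip
All flips: (3,1)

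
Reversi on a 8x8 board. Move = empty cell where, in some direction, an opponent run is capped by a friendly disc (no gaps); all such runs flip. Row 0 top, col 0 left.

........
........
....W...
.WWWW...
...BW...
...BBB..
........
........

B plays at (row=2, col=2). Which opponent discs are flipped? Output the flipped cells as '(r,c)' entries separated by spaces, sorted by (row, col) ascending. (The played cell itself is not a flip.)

Dir NW: first cell '.' (not opp) -> no flip
Dir N: first cell '.' (not opp) -> no flip
Dir NE: first cell '.' (not opp) -> no flip
Dir W: first cell '.' (not opp) -> no flip
Dir E: first cell '.' (not opp) -> no flip
Dir SW: opp run (3,1), next='.' -> no flip
Dir S: opp run (3,2), next='.' -> no flip
Dir SE: opp run (3,3) (4,4) capped by B -> flip

Answer: (3,3) (4,4)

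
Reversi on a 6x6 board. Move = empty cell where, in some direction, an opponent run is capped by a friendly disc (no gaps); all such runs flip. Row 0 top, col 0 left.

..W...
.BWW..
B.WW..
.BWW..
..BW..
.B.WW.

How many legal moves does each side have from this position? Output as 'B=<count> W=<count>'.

Answer: B=5 W=6

Derivation:
-- B to move --
(0,1): no bracket -> illegal
(0,3): no bracket -> illegal
(0,4): flips 2 -> legal
(1,4): flips 2 -> legal
(2,1): no bracket -> illegal
(2,4): flips 1 -> legal
(3,4): flips 2 -> legal
(4,1): no bracket -> illegal
(4,4): flips 3 -> legal
(4,5): no bracket -> illegal
(5,2): no bracket -> illegal
(5,5): no bracket -> illegal
B mobility = 5
-- W to move --
(0,0): flips 1 -> legal
(0,1): no bracket -> illegal
(1,0): flips 1 -> legal
(2,1): no bracket -> illegal
(3,0): flips 1 -> legal
(4,0): flips 1 -> legal
(4,1): flips 1 -> legal
(5,0): no bracket -> illegal
(5,2): flips 1 -> legal
W mobility = 6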